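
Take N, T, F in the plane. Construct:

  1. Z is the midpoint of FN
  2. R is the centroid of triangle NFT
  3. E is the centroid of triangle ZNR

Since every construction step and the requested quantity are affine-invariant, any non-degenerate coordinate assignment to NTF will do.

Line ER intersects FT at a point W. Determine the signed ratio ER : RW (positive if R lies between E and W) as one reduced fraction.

Work in coordinates with N = (0, 0), T = (1, 0), F = (0, 1).
1. Z is the midpoint of FN ⇒ Z = (0, 1/2)
2. R is the centroid of triangle NFT ⇒ R = (1/3, 1/3)
3. E is the centroid of triangle ZNR ⇒ E = (1/9, 5/18)
line ER meets FT at W = (3/5, 2/5)
R = E + t·(W−E) with t = 5/11, so ER:RW = 5/11:6/11

ER:RW = 5/6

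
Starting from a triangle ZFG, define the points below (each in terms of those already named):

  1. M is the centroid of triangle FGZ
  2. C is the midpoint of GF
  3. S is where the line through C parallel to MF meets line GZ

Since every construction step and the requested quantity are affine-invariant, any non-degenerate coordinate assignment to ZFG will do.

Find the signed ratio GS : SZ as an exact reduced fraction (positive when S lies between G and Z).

Choose coordinates Z = (0, 0), F = (1, 0), G = (0, 1).
1. M is the centroid of triangle FGZ ⇒ M = (1/3, 1/3)
2. C is the midpoint of GF ⇒ C = (1/2, 1/2)
3. S is where the line through C parallel to MF meets line GZ ⇒ S = (0, 3/4)
S = G + t·(Z−G) with t = 1/4, so GS:SZ = t:(1−t) = 1/4:3/4

GS:SZ = 1/3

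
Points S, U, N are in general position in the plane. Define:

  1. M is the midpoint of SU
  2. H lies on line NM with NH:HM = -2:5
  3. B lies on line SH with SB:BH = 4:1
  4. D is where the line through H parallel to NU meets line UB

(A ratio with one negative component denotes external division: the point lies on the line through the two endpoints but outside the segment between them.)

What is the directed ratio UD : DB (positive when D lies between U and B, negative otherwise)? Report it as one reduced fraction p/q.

Choose coordinates S = (0, 0), U = (1, 0), N = (0, 1).
1. M is the midpoint of SU ⇒ M = (1/2, 0)
2. H lies on line NM with NH:HM = -2:5 ⇒ H = (-1/3, 5/3)
3. B lies on line SH with SB:BH = 4:1 ⇒ B = (-4/15, 4/3)
4. D is where the line through H parallel to NU meets line UB ⇒ D = (-16/3, 20/3)
D = U + t·(B−U) with t = 5, so UD:DB = t:(1−t) = 5:-4

UD:DB = -5/4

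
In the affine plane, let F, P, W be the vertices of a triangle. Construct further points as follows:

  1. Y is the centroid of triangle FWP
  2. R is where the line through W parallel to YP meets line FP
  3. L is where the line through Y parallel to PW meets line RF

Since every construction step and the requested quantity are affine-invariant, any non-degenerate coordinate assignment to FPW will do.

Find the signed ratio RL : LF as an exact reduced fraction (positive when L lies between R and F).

Assign F = (0, 0), P = (1, 0), W = (0, 1) — the answer is frame-independent, so this choice is without loss of generality.
1. Y is the centroid of triangle FWP ⇒ Y = (1/3, 1/3)
2. R is where the line through W parallel to YP meets line FP ⇒ R = (2, 0)
3. L is where the line through Y parallel to PW meets line RF ⇒ L = (2/3, 0)
L = R + t·(F−R) with t = 2/3, so RL:LF = t:(1−t) = 2/3:1/3

RL:LF = 2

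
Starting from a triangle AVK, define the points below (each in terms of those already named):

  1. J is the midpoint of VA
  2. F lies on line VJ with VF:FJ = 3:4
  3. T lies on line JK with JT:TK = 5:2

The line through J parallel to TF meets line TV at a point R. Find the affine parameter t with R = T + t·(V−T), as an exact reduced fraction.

Set A = (0, 0), V = (1, 0), K = (0, 1); any affine frame gives the same invariant.
1. J is the midpoint of VA ⇒ J = (1/2, 0)
2. F lies on line VJ with VF:FJ = 3:4 ⇒ F = (11/14, 0)
3. T lies on line JK with JT:TK = 5:2 ⇒ T = (1/7, 5/7)
through J parallel to TF: direction (9/14, -5/7); meets TV at R = (-1, 5/3)
R = T + t·(V−T) with t = -4/3

t = -4/3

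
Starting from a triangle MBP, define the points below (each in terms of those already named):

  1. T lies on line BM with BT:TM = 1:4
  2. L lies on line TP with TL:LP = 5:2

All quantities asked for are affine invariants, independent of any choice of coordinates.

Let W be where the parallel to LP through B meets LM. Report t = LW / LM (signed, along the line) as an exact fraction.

Set M = (0, 0), B = (1, 0), P = (0, 1); any affine frame gives the same invariant.
1. T lies on line BM with BT:TM = 1:4 ⇒ T = (4/5, 0)
2. L lies on line TP with TL:LP = 5:2 ⇒ L = (8/35, 5/7)
through B parallel to LP: direction (-8/35, 2/7); meets LM at W = (2/7, 25/28)
W = L + t·(M−L) with t = -1/4

t = -1/4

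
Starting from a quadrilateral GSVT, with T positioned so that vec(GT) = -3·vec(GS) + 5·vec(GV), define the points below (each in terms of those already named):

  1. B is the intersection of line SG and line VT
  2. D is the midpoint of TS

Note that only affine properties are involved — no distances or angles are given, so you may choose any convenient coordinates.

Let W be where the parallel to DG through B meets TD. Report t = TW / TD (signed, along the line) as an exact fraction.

Assign G = (0, 0), S = (1, 0), V = (0, 1), T = (-3, 5) — the answer is frame-independent, so this choice is without loss of generality.
1. B is the intersection of line SG and line VT ⇒ B = (3/4, 0)
2. D is the midpoint of TS ⇒ D = (-1, 5/2)
through B parallel to DG: direction (1, -5/2); meets TD at W = (1/2, 5/8)
W = T + t·(D−T) with t = 7/4

t = 7/4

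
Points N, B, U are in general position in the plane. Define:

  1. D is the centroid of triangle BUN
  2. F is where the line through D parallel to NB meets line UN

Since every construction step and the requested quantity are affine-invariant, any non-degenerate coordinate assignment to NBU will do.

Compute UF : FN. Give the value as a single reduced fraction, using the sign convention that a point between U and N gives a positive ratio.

UF:FN = 2

Work in coordinates with N = (0, 0), B = (1, 0), U = (0, 1).
1. D is the centroid of triangle BUN ⇒ D = (1/3, 1/3)
2. F is where the line through D parallel to NB meets line UN ⇒ F = (0, 1/3)
F = U + t·(N−U) with t = 2/3, so UF:FN = t:(1−t) = 2/3:1/3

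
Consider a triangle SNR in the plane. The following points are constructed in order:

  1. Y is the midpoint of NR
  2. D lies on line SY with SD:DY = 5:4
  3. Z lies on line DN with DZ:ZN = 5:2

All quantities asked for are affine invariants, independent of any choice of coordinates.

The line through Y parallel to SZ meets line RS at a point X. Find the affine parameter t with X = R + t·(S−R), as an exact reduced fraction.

Work in coordinates with S = (0, 0), N = (1, 0), R = (0, 1).
1. Y is the midpoint of NR ⇒ Y = (1/2, 1/2)
2. D lies on line SY with SD:DY = 5:4 ⇒ D = (5/18, 5/18)
3. Z lies on line DN with DZ:ZN = 5:2 ⇒ Z = (50/63, 5/63)
through Y parallel to SZ: direction (50/63, 5/63); meets RS at X = (0, 9/20)
X = R + t·(S−R) with t = 11/20

t = 11/20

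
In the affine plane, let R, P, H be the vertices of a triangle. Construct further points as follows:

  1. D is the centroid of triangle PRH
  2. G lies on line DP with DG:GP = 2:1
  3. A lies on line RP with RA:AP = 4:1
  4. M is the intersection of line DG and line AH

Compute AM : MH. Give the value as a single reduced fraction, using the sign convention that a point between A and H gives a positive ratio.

Work in coordinates with R = (0, 0), P = (1, 0), H = (0, 1).
1. D is the centroid of triangle PRH ⇒ D = (1/3, 1/3)
2. G lies on line DP with DG:GP = 2:1 ⇒ G = (7/9, 1/9)
3. A lies on line RP with RA:AP = 4:1 ⇒ A = (4/5, 0)
4. M is the intersection of line DG and line AH ⇒ M = (2/3, 1/6)
M = A + t·(H−A) with t = 1/6, so AM:MH = t:(1−t) = 1/6:5/6

AM:MH = 1/5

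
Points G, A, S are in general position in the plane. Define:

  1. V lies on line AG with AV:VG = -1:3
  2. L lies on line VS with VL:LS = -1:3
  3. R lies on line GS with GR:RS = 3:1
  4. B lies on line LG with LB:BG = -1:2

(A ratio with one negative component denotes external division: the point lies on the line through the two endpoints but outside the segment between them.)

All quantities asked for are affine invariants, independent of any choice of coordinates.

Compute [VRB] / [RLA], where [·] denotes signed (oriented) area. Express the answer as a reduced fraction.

[VRB]:[RLA] = 12/7

Choose coordinates G = (0, 0), A = (1, 0), S = (0, 1).
1. V lies on line AG with AV:VG = -1:3 ⇒ V = (3/2, 0)
2. L lies on line VS with VL:LS = -1:3 ⇒ L = (9/4, -1/2)
3. R lies on line GS with GR:RS = 3:1 ⇒ R = (0, 3/4)
4. B lies on line LG with LB:BG = -1:2 ⇒ B = (9/2, -1)
2·[VRB] = -3/4, 2·[RLA] = -7/16
[VRB]:[RLA] = -3/4:-7/16 = 12/7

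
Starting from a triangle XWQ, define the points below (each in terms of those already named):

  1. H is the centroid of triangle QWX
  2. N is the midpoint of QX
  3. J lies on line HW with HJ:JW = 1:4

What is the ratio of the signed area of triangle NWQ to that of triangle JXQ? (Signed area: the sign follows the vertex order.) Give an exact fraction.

[NWQ]:[JXQ] = -15/14

Set X = (0, 0), W = (1, 0), Q = (0, 1); any affine frame gives the same invariant.
1. H is the centroid of triangle QWX ⇒ H = (1/3, 1/3)
2. N is the midpoint of QX ⇒ N = (0, 1/2)
3. J lies on line HW with HJ:JW = 1:4 ⇒ J = (7/15, 4/15)
2·[NWQ] = 1/2, 2·[JXQ] = -7/15
[NWQ]:[JXQ] = 1/2:-7/15 = -15/14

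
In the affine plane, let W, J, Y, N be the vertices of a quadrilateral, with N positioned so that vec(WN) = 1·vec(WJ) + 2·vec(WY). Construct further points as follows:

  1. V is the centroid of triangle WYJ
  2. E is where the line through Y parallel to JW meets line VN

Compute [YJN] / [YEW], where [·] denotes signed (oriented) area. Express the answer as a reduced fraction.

Choose coordinates W = (0, 0), J = (1, 0), Y = (0, 1), N = (1, 2).
1. V is the centroid of triangle WYJ ⇒ V = (1/3, 1/3)
2. E is where the line through Y parallel to JW meets line VN ⇒ E = (3/5, 1)
2·[YJN] = 2, 2·[YEW] = -3/5
[YJN]:[YEW] = 2:-3/5 = -10/3

[YJN]:[YEW] = -10/3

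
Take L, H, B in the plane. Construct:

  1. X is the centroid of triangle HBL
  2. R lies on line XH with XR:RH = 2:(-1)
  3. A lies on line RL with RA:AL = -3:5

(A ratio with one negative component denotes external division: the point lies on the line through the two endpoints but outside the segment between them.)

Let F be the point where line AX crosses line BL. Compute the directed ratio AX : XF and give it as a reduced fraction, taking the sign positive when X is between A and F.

AX:XF = 23/2

Assign L = (0, 0), H = (1, 0), B = (0, 1) — the answer is frame-independent, so this choice is without loss of generality.
1. X is the centroid of triangle HBL ⇒ X = (1/3, 1/3)
2. R lies on line XH with XR:RH = 2:(-1) ⇒ R = (5/3, -1/3)
3. A lies on line RL with RA:AL = -3:5 ⇒ A = (25/6, -5/6)
line AX meets BL at F = (0, 10/23)
X = A + t·(F−A) with t = 23/25, so AX:XF = 23/25:2/25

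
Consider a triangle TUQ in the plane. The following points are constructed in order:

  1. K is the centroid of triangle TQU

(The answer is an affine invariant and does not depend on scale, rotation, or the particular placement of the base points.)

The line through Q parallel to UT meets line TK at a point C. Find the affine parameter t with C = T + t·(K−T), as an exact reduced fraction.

t = 3

Assign T = (0, 0), U = (1, 0), Q = (0, 1) — the answer is frame-independent, so this choice is without loss of generality.
1. K is the centroid of triangle TQU ⇒ K = (1/3, 1/3)
through Q parallel to UT: direction (-1, 0); meets TK at C = (1, 1)
C = T + t·(K−T) with t = 3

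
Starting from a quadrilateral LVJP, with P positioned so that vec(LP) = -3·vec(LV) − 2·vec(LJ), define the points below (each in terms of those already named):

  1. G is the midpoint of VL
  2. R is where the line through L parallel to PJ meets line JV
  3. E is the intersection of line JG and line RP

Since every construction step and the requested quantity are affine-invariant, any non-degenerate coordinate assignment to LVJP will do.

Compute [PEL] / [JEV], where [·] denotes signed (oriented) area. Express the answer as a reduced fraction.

[PEL]:[JEV] = -3/2

Work in coordinates with L = (0, 0), V = (1, 0), J = (0, 1), P = (-3, -2).
1. G is the midpoint of VL ⇒ G = (1/2, 0)
2. R is where the line through L parallel to PJ meets line JV ⇒ R = (1/2, 1/2)
3. E is the intersection of line JG and line RP ⇒ E = (6/19, 7/19)
2·[PEL] = -9/19, 2·[JEV] = 6/19
[PEL]:[JEV] = -9/19:6/19 = -3/2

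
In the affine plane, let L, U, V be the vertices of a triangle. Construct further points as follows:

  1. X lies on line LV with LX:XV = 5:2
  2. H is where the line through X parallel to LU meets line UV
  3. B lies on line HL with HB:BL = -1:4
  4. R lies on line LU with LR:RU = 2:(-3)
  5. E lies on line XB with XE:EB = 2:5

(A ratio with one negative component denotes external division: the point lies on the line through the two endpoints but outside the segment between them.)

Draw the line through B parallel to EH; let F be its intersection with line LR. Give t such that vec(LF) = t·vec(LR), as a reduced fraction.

Assign L = (0, 0), U = (1, 0), V = (0, 1) — the answer is frame-independent, so this choice is without loss of generality.
1. X lies on line LV with LX:XV = 5:2 ⇒ X = (0, 5/7)
2. H is where the line through X parallel to LU meets line UV ⇒ H = (2/7, 5/7)
3. B lies on line HL with HB:BL = -1:4 ⇒ B = (8/21, 20/21)
4. R lies on line LU with LR:RU = 2:(-3) ⇒ R = (-2, 0)
5. E lies on line XB with XE:EB = 2:5 ⇒ E = (16/147, 115/147)
through B parallel to EH: direction (26/147, -10/147); meets LR at F = (20/7, 0)
F = L + t·(R−L) with t = -10/7

t = -10/7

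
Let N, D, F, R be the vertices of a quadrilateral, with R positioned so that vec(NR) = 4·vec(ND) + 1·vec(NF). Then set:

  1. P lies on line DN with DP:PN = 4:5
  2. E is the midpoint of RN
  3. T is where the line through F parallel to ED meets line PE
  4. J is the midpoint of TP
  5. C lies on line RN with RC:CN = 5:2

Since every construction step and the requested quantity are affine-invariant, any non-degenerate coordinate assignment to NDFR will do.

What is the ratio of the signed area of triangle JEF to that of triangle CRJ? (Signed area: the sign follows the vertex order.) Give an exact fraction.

[JEF]:[CRJ] = -217/50

Assign N = (0, 0), D = (1, 0), F = (0, 1), R = (4, 1) — the answer is frame-independent, so this choice is without loss of generality.
1. P lies on line DN with DP:PN = 4:5 ⇒ P = (5/9, 0)
2. E is the midpoint of RN ⇒ E = (2, 1/2)
3. T is where the line through F parallel to ED meets line PE ⇒ T = (-31/4, -23/8)
4. J is the midpoint of TP ⇒ J = (-259/72, -23/16)
5. C lies on line RN with RC:CN = 5:2 ⇒ C = (8/7, 2/7)
2·[JEF] = 961/144, 2·[CRJ] = -775/504
[JEF]:[CRJ] = 961/144:-775/504 = -217/50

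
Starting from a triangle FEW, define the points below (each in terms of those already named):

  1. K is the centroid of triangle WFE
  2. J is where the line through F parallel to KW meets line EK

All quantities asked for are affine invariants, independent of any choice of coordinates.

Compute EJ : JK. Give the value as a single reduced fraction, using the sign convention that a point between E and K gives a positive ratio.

EJ:JK = -2

Work in coordinates with F = (0, 0), E = (1, 0), W = (0, 1).
1. K is the centroid of triangle WFE ⇒ K = (1/3, 1/3)
2. J is where the line through F parallel to KW meets line EK ⇒ J = (-1/3, 2/3)
J = E + t·(K−E) with t = 2, so EJ:JK = t:(1−t) = 2:-1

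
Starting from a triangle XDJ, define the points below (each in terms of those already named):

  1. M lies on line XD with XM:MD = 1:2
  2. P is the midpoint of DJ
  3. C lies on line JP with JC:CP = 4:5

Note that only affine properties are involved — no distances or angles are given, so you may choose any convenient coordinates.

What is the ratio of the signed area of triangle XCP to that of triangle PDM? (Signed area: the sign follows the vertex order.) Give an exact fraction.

Work in coordinates with X = (0, 0), D = (1, 0), J = (0, 1).
1. M lies on line XD with XM:MD = 1:2 ⇒ M = (1/3, 0)
2. P is the midpoint of DJ ⇒ P = (1/2, 1/2)
3. C lies on line JP with JC:CP = 4:5 ⇒ C = (2/9, 7/9)
2·[XCP] = -5/18, 2·[PDM] = -1/3
[XCP]:[PDM] = -5/18:-1/3 = 5/6

[XCP]:[PDM] = 5/6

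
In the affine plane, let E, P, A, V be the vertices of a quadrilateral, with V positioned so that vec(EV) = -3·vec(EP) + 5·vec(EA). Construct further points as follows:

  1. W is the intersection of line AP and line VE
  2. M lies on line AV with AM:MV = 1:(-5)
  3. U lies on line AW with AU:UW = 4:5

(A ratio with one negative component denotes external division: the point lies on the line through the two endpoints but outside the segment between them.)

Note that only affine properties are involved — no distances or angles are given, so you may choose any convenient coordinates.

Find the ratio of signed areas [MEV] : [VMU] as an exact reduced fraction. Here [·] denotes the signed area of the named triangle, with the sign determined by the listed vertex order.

Set E = (0, 0), P = (1, 0), A = (0, 1), V = (-3, 5); any affine frame gives the same invariant.
1. W is the intersection of line AP and line VE ⇒ W = (-3/2, 5/2)
2. M lies on line AV with AM:MV = 1:(-5) ⇒ M = (3/4, 0)
3. U lies on line AW with AU:UW = 4:5 ⇒ U = (-2/3, 5/3)
2·[MEV] = -15/4, 2·[VMU] = -5/6
[MEV]:[VMU] = -15/4:-5/6 = 9/2

[MEV]:[VMU] = 9/2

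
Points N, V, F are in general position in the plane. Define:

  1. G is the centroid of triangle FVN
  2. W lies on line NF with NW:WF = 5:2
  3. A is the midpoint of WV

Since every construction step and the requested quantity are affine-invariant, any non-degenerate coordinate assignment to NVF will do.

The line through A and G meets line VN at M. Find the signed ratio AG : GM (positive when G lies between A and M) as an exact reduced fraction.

Choose coordinates N = (0, 0), V = (1, 0), F = (0, 1).
1. G is the centroid of triangle FVN ⇒ G = (1/3, 1/3)
2. W lies on line NF with NW:WF = 5:2 ⇒ W = (0, 5/7)
3. A is the midpoint of WV ⇒ A = (1/2, 5/14)
line AG meets VN at M = (-2, 0)
G = A + t·(M−A) with t = 1/15, so AG:GM = 1/15:14/15

AG:GM = 1/14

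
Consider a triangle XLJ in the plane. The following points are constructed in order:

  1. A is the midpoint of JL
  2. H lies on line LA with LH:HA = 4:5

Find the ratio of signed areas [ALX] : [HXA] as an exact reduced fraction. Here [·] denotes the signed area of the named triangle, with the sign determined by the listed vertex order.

Work in coordinates with X = (0, 0), L = (1, 0), J = (0, 1).
1. A is the midpoint of JL ⇒ A = (1/2, 1/2)
2. H lies on line LA with LH:HA = 4:5 ⇒ H = (7/9, 2/9)
2·[ALX] = -1/2, 2·[HXA] = -5/18
[ALX]:[HXA] = -1/2:-5/18 = 9/5

[ALX]:[HXA] = 9/5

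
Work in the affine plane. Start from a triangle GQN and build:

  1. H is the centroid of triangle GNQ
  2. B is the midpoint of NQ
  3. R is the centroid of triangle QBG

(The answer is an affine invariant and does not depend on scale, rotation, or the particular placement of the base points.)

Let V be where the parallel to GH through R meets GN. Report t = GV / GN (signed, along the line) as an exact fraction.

t = -1/3

Work in coordinates with G = (0, 0), Q = (1, 0), N = (0, 1).
1. H is the centroid of triangle GNQ ⇒ H = (1/3, 1/3)
2. B is the midpoint of NQ ⇒ B = (1/2, 1/2)
3. R is the centroid of triangle QBG ⇒ R = (1/2, 1/6)
through R parallel to GH: direction (1/3, 1/3); meets GN at V = (0, -1/3)
V = G + t·(N−G) with t = -1/3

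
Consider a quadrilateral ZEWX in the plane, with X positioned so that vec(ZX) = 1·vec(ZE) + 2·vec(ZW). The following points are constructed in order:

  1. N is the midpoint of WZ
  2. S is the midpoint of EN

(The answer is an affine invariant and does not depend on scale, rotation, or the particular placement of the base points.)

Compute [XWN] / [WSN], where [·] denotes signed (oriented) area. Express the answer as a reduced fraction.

[XWN]:[WSN] = -2

Set Z = (0, 0), E = (1, 0), W = (0, 1), X = (1, 2); any affine frame gives the same invariant.
1. N is the midpoint of WZ ⇒ N = (0, 1/2)
2. S is the midpoint of EN ⇒ S = (1/2, 1/4)
2·[XWN] = 1/2, 2·[WSN] = -1/4
[XWN]:[WSN] = 1/2:-1/4 = -2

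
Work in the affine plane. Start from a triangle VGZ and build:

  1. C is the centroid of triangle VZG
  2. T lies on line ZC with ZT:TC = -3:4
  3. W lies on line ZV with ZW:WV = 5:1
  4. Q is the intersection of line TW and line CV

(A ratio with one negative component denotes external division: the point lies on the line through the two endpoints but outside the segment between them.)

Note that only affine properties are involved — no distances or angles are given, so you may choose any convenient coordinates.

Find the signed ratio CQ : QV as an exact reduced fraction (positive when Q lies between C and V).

Set V = (0, 0), G = (1, 0), Z = (0, 1); any affine frame gives the same invariant.
1. C is the centroid of triangle VZG ⇒ C = (1/3, 1/3)
2. T lies on line ZC with ZT:TC = -3:4 ⇒ T = (-1, 3)
3. W lies on line ZV with ZW:WV = 5:1 ⇒ W = (0, 1/6)
4. Q is the intersection of line TW and line CV ⇒ Q = (1/23, 1/23)
Q = C + t·(V−C) with t = 20/23, so CQ:QV = t:(1−t) = 20/23:3/23

CQ:QV = 20/3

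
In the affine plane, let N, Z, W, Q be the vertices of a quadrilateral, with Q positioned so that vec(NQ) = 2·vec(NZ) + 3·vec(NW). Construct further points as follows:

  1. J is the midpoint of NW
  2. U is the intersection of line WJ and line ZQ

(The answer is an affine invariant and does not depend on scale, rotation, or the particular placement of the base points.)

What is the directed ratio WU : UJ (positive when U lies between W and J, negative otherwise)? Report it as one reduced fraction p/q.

WU:UJ = -8/7

Set N = (0, 0), Z = (1, 0), W = (0, 1), Q = (2, 3); any affine frame gives the same invariant.
1. J is the midpoint of NW ⇒ J = (0, 1/2)
2. U is the intersection of line WJ and line ZQ ⇒ U = (0, -3)
U = W + t·(J−W) with t = 8, so WU:UJ = t:(1−t) = 8:-7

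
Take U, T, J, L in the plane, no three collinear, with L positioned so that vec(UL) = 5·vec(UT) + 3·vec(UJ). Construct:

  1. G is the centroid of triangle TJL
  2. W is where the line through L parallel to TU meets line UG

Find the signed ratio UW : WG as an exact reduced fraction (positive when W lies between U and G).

Set U = (0, 0), T = (1, 0), J = (0, 1), L = (5, 3); any affine frame gives the same invariant.
1. G is the centroid of triangle TJL ⇒ G = (2, 4/3)
2. W is where the line through L parallel to TU meets line UG ⇒ W = (9/2, 3)
W = U + t·(G−U) with t = 9/4, so UW:WG = t:(1−t) = 9/4:-5/4

UW:WG = -9/5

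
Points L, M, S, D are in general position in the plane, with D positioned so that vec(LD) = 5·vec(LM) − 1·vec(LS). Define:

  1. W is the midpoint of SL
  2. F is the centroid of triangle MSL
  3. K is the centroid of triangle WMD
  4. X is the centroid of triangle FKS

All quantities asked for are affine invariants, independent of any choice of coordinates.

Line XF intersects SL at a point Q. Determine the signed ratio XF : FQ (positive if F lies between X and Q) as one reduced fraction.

Assign L = (0, 0), M = (1, 0), S = (0, 1), D = (5, -1) — the answer is frame-independent, so this choice is without loss of generality.
1. W is the midpoint of SL ⇒ W = (0, 1/2)
2. F is the centroid of triangle MSL ⇒ F = (1/3, 1/3)
3. K is the centroid of triangle WMD ⇒ K = (2, -1/6)
4. X is the centroid of triangle FKS ⇒ X = (7/9, 7/18)
line XF meets SL at Q = (0, 7/24)
F = X + t·(Q−X) with t = 4/7, so XF:FQ = 4/7:3/7

XF:FQ = 4/3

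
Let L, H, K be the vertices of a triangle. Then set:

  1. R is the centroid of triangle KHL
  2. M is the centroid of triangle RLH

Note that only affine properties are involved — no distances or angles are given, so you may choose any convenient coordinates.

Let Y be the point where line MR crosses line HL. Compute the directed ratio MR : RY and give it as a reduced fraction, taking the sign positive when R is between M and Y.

MR:RY = -2/3

Assign L = (0, 0), H = (1, 0), K = (0, 1) — the answer is frame-independent, so this choice is without loss of generality.
1. R is the centroid of triangle KHL ⇒ R = (1/3, 1/3)
2. M is the centroid of triangle RLH ⇒ M = (4/9, 1/9)
line MR meets HL at Y = (1/2, 0)
R = M + t·(Y−M) with t = -2, so MR:RY = -2:3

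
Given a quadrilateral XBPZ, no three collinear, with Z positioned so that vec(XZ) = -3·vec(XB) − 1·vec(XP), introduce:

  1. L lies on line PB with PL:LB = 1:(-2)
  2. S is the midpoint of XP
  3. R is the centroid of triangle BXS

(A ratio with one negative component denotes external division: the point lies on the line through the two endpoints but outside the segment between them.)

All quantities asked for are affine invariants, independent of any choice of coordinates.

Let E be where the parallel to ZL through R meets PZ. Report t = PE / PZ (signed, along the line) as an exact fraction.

t = -8/15

Work in coordinates with X = (0, 0), B = (1, 0), P = (0, 1), Z = (-3, -1).
1. L lies on line PB with PL:LB = 1:(-2) ⇒ L = (-1, 2)
2. S is the midpoint of XP ⇒ S = (0, 1/2)
3. R is the centroid of triangle BXS ⇒ R = (1/3, 1/6)
through R parallel to ZL: direction (2, 3); meets PZ at E = (8/5, 31/15)
E = P + t·(Z−P) with t = -8/15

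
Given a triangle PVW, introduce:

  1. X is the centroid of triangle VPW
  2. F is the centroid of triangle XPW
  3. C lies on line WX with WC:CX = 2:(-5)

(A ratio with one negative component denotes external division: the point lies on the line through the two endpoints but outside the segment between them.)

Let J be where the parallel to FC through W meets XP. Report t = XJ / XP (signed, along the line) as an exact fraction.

t = 1/4

Assign P = (0, 0), V = (1, 0), W = (0, 1) — the answer is frame-independent, so this choice is without loss of generality.
1. X is the centroid of triangle VPW ⇒ X = (1/3, 1/3)
2. F is the centroid of triangle XPW ⇒ F = (1/9, 4/9)
3. C lies on line WX with WC:CX = 2:(-5) ⇒ C = (-2/9, 13/9)
through W parallel to FC: direction (-1/3, 1); meets XP at J = (1/4, 1/4)
J = X + t·(P−X) with t = 1/4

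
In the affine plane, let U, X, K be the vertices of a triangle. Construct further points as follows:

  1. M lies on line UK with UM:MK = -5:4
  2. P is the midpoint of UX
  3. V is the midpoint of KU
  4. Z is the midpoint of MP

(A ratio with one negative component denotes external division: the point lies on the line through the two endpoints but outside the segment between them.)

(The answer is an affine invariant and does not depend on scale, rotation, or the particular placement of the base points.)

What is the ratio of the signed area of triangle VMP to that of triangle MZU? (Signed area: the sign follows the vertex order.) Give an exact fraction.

Choose coordinates U = (0, 0), X = (1, 0), K = (0, 1).
1. M lies on line UK with UM:MK = -5:4 ⇒ M = (0, 5)
2. P is the midpoint of UX ⇒ P = (1/2, 0)
3. V is the midpoint of KU ⇒ V = (0, 1/2)
4. Z is the midpoint of MP ⇒ Z = (1/4, 5/2)
2·[VMP] = -9/4, 2·[MZU] = -5/4
[VMP]:[MZU] = -9/4:-5/4 = 9/5

[VMP]:[MZU] = 9/5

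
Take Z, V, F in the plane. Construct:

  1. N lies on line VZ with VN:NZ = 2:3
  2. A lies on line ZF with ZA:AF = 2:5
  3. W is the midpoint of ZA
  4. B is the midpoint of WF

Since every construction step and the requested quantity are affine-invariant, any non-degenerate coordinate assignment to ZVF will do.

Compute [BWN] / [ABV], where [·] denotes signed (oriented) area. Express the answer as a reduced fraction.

[BWN]:[ABV] = -9/10

Set Z = (0, 0), V = (1, 0), F = (0, 1); any affine frame gives the same invariant.
1. N lies on line VZ with VN:NZ = 2:3 ⇒ N = (3/5, 0)
2. A lies on line ZF with ZA:AF = 2:5 ⇒ A = (0, 2/7)
3. W is the midpoint of ZA ⇒ W = (0, 1/7)
4. B is the midpoint of WF ⇒ B = (0, 4/7)
2·[BWN] = 9/35, 2·[ABV] = -2/7
[BWN]:[ABV] = 9/35:-2/7 = -9/10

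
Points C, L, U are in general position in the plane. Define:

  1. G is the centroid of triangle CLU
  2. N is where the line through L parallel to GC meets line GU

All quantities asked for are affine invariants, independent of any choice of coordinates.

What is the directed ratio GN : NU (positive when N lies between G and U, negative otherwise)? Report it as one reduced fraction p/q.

Work in coordinates with C = (0, 0), L = (1, 0), U = (0, 1).
1. G is the centroid of triangle CLU ⇒ G = (1/3, 1/3)
2. N is where the line through L parallel to GC meets line GU ⇒ N = (2/3, -1/3)
N = G + t·(U−G) with t = -1, so GN:NU = t:(1−t) = -1:2

GN:NU = -1/2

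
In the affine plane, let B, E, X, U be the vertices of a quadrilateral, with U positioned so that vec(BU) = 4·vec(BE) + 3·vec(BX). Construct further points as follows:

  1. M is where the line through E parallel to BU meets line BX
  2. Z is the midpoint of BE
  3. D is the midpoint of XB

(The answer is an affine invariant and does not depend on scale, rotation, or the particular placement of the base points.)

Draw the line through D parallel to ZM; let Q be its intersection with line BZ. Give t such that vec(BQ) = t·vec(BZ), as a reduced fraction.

Set B = (0, 0), E = (1, 0), X = (0, 1), U = (4, 3); any affine frame gives the same invariant.
1. M is where the line through E parallel to BU meets line BX ⇒ M = (0, -3/4)
2. Z is the midpoint of BE ⇒ Z = (1/2, 0)
3. D is the midpoint of XB ⇒ D = (0, 1/2)
through D parallel to ZM: direction (-1/2, -3/4); meets BZ at Q = (-1/3, 0)
Q = B + t·(Z−B) with t = -2/3

t = -2/3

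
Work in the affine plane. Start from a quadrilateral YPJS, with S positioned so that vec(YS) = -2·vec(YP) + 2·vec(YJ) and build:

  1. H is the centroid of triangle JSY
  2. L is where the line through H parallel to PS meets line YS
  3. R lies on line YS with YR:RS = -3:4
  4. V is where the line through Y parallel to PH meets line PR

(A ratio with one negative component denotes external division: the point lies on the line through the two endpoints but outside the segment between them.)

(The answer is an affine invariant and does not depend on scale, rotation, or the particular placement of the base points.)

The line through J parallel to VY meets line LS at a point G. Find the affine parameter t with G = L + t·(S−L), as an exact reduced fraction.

Assign Y = (0, 0), P = (1, 0), J = (0, 1), S = (-2, 2) — the answer is frame-independent, so this choice is without loss of generality.
1. H is the centroid of triangle JSY ⇒ H = (-2/3, 1)
2. L is where the line through H parallel to PS meets line YS ⇒ L = (-5/3, 5/3)
3. R lies on line YS with YR:RS = -3:4 ⇒ R = (6, -6)
4. V is where the line through Y parallel to PH meets line PR ⇒ V = (2, -6/5)
through J parallel to VY: direction (-2, 6/5); meets LS at G = (-5/2, 5/2)
G = L + t·(S−L) with t = 5/2

t = 5/2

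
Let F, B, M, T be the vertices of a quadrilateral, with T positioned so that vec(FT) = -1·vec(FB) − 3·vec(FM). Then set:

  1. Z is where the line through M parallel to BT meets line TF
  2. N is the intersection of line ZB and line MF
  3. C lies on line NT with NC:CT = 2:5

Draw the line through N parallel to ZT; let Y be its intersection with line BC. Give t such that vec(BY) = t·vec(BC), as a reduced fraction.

Choose coordinates F = (0, 0), B = (1, 0), M = (0, 1), T = (-1, -3).
1. Z is where the line through M parallel to BT meets line TF ⇒ Z = (2/3, 2)
2. N is the intersection of line ZB and line MF ⇒ N = (0, 6)
3. C lies on line NT with NC:CT = 2:5 ⇒ C = (-2/7, 24/7)
through N parallel to ZT: direction (-5/3, -5); meets BC at Y = (-10/17, 72/17)
Y = B + t·(C−B) with t = 21/17

t = 21/17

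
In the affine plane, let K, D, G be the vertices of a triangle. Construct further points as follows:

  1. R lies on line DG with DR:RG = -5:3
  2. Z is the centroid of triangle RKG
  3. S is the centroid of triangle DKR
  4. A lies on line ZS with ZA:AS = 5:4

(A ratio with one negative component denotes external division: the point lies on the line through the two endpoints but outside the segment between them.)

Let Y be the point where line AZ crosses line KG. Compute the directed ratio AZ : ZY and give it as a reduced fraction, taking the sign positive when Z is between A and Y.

Choose coordinates K = (0, 0), D = (1, 0), G = (0, 1).
1. R lies on line DG with DR:RG = -5:3 ⇒ R = (-3/2, 5/2)
2. Z is the centroid of triangle RKG ⇒ Z = (-1/2, 7/6)
3. S is the centroid of triangle DKR ⇒ S = (-1/6, 5/6)
4. A lies on line ZS with ZA:AS = 5:4 ⇒ A = (-17/54, 53/54)
line AZ meets KG at Y = (0, 2/3)
Z = A + t·(Y−A) with t = -10/17, so AZ:ZY = -10/17:27/17

AZ:ZY = -10/27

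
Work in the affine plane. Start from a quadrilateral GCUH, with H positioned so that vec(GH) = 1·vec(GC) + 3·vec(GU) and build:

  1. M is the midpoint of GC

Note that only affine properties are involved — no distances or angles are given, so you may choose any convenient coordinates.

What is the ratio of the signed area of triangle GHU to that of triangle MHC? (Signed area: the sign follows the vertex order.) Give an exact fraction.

Work in coordinates with G = (0, 0), C = (1, 0), U = (0, 1), H = (1, 3).
1. M is the midpoint of GC ⇒ M = (1/2, 0)
2·[GHU] = 1, 2·[MHC] = -3/2
[GHU]:[MHC] = 1:-3/2 = -2/3

[GHU]:[MHC] = -2/3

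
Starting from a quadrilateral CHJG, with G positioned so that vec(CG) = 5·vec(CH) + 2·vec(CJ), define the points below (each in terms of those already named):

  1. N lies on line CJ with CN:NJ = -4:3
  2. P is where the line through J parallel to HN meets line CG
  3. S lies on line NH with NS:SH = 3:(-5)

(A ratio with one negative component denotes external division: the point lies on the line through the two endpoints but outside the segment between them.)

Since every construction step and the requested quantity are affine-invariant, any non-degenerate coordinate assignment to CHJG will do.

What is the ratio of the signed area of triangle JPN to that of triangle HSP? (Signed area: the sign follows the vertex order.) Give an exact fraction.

Set C = (0, 0), H = (1, 0), J = (0, 1), G = (5, 2); any affine frame gives the same invariant.
1. N lies on line CJ with CN:NJ = -4:3 ⇒ N = (0, 4)
2. P is where the line through J parallel to HN meets line CG ⇒ P = (5/22, 1/11)
3. S lies on line NH with NS:SH = 3:(-5) ⇒ S = (-3/2, 10)
2·[JPN] = 15/22, 2·[HSP] = 15/2
[JPN]:[HSP] = 15/22:15/2 = 1/11

[JPN]:[HSP] = 1/11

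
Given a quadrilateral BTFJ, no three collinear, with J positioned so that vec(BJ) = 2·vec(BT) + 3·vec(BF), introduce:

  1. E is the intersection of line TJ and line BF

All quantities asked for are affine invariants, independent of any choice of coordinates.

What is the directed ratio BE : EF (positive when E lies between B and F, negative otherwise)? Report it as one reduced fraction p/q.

Assign B = (0, 0), T = (1, 0), F = (0, 1), J = (2, 3) — the answer is frame-independent, so this choice is without loss of generality.
1. E is the intersection of line TJ and line BF ⇒ E = (0, -3)
E = B + t·(F−B) with t = -3, so BE:EF = t:(1−t) = -3:4

BE:EF = -3/4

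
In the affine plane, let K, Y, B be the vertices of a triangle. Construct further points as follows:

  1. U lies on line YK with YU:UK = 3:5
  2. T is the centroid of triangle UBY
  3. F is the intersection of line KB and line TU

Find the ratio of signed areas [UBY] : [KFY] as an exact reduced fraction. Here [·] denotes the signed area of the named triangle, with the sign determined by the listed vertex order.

Choose coordinates K = (0, 0), Y = (1, 0), B = (0, 1).
1. U lies on line YK with YU:UK = 3:5 ⇒ U = (5/8, 0)
2. T is the centroid of triangle UBY ⇒ T = (13/24, 1/3)
3. F is the intersection of line KB and line TU ⇒ F = (0, 5/2)
2·[UBY] = -3/8, 2·[KFY] = -5/2
[UBY]:[KFY] = -3/8:-5/2 = 3/20

[UBY]:[KFY] = 3/20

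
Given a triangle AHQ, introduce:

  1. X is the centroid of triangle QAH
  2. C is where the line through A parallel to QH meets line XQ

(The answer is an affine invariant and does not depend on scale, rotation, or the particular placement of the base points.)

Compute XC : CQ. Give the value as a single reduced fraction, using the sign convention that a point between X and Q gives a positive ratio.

Set A = (0, 0), H = (1, 0), Q = (0, 1); any affine frame gives the same invariant.
1. X is the centroid of triangle QAH ⇒ X = (1/3, 1/3)
2. C is where the line through A parallel to QH meets line XQ ⇒ C = (1, -1)
C = X + t·(Q−X) with t = -2, so XC:CQ = t:(1−t) = -2:3

XC:CQ = -2/3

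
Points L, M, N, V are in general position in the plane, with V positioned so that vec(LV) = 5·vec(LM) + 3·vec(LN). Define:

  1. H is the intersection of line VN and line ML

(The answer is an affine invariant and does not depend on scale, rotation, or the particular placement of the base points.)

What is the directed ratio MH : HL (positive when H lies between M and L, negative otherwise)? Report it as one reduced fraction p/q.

Choose coordinates L = (0, 0), M = (1, 0), N = (0, 1), V = (5, 3).
1. H is the intersection of line VN and line ML ⇒ H = (-5/2, 0)
H = M + t·(L−M) with t = 7/2, so MH:HL = t:(1−t) = 7/2:-5/2

MH:HL = -7/5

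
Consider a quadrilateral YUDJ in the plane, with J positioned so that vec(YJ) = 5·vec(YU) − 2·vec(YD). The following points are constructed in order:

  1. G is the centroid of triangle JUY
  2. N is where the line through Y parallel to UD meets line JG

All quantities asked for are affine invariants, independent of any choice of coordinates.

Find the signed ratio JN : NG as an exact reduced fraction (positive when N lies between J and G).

Assign Y = (0, 0), U = (1, 0), D = (0, 1), J = (5, -2) — the answer is frame-independent, so this choice is without loss of generality.
1. G is the centroid of triangle JUY ⇒ G = (2, -2/3)
2. N is where the line through Y parallel to UD meets line JG ⇒ N = (-2/5, 2/5)
N = J + t·(G−J) with t = 9/5, so JN:NG = t:(1−t) = 9/5:-4/5

JN:NG = -9/4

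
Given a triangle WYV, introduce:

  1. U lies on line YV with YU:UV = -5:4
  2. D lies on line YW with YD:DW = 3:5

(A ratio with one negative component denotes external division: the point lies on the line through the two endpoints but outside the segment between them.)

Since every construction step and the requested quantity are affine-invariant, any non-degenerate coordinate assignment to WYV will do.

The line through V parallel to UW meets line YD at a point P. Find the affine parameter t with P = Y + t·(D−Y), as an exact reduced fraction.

t = 8/15

Set W = (0, 0), Y = (1, 0), V = (0, 1); any affine frame gives the same invariant.
1. U lies on line YV with YU:UV = -5:4 ⇒ U = (-4, 5)
2. D lies on line YW with YD:DW = 3:5 ⇒ D = (5/8, 0)
through V parallel to UW: direction (4, -5); meets YD at P = (4/5, 0)
P = Y + t·(D−Y) with t = 8/15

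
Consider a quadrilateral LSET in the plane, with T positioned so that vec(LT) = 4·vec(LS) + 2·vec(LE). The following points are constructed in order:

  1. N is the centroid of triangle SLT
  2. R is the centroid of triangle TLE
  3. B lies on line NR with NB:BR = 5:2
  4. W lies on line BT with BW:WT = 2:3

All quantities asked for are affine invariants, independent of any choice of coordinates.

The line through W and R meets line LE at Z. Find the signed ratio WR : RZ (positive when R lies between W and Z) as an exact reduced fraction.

Work in coordinates with L = (0, 0), S = (1, 0), E = (0, 1), T = (4, 2).
1. N is the centroid of triangle SLT ⇒ N = (5/3, 2/3)
2. R is the centroid of triangle TLE ⇒ R = (4/3, 1)
3. B lies on line NR with NB:BR = 5:2 ⇒ B = (10/7, 19/21)
4. W lies on line BT with BW:WT = 2:3 ⇒ W = (86/35, 47/35)
line WR meets LE at Z = (0, 35/59)
R = W + t·(Z−W) with t = 59/129, so WR:RZ = 59/129:70/129

WR:RZ = 59/70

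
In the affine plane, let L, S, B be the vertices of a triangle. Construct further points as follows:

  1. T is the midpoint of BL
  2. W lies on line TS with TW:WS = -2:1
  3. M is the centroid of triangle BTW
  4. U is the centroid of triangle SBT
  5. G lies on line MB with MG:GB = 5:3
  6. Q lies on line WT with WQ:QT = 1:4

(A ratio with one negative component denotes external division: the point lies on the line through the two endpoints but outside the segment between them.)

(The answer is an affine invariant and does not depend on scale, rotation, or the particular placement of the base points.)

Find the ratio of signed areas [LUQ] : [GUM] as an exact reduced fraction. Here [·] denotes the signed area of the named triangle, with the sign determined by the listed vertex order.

[LUQ]:[GUM] = -324/25

Work in coordinates with L = (0, 0), S = (1, 0), B = (0, 1).
1. T is the midpoint of BL ⇒ T = (0, 1/2)
2. W lies on line TS with TW:WS = -2:1 ⇒ W = (2, -1/2)
3. M is the centroid of triangle BTW ⇒ M = (2/3, 1/3)
4. U is the centroid of triangle SBT ⇒ U = (1/3, 1/2)
5. G lies on line MB with MG:GB = 5:3 ⇒ G = (1/4, 3/4)
6. Q lies on line WT with WQ:QT = 1:4 ⇒ Q = (8/5, -3/10)
2·[LUQ] = -9/10, 2·[GUM] = 5/72
[LUQ]:[GUM] = -9/10:5/72 = -324/25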